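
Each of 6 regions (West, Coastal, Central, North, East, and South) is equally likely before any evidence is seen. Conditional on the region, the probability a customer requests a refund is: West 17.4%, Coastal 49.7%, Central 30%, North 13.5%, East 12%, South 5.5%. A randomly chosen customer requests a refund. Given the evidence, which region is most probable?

Coastal

Since the prior is uniform, the posterior is proportional to the likelihood:
  West: 0.174
  Coastal: 0.497
  Central: 0.3
  North: 0.135
  East: 0.12
  South: 0.055
Sum = 1.281.
Largest term belongs to Coastal, so Coastal is most probable.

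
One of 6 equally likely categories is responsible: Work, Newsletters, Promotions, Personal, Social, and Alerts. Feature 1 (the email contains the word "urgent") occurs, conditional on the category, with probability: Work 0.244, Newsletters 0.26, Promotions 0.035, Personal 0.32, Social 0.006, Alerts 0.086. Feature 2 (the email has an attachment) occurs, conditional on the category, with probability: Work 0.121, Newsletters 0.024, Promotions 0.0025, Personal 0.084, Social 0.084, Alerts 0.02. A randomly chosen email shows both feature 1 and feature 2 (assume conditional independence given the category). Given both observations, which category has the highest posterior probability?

Work

Since the prior is uniform, the posterior is proportional to the likelihood:
  Work: 0.244 × 0.121 = 0.029524
  Newsletters: 0.26 × 0.024 = 0.00624
  Promotions: 0.035 × 0.0025 = 0.0000875
  Personal: 0.32 × 0.084 = 0.02688
  Social: 0.006 × 0.084 = 0.000504
  Alerts: 0.086 × 0.02 = 0.00172
Total = 0.0649555.
Largest term belongs to Work, so Work is most probable.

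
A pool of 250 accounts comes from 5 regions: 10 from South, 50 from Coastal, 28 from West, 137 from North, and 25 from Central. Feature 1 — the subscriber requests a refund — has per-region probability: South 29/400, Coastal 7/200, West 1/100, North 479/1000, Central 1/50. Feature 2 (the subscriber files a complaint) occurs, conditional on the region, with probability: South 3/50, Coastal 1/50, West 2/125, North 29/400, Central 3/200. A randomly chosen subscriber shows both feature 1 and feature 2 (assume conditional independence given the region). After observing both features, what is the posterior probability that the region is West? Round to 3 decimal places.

0.001

Compute prior × likelihood for every hypothesis:
  South: 0.04 × 0.0725 × 0.06 = 0.000174
  Coastal: 0.2 × 0.035 × 0.02 = 0.00014
  West: 0.112 × 0.01 × 0.016 = 0.00001792
  North: 0.548 × 0.479 × 0.0725 = 0.01903067
  Central: 0.1 × 0.02 × 0.015 = 0.00003
Total = 0.01939259.
P(West | evidence) = 0.00001792 / 0.01939259 ≈ 0.001.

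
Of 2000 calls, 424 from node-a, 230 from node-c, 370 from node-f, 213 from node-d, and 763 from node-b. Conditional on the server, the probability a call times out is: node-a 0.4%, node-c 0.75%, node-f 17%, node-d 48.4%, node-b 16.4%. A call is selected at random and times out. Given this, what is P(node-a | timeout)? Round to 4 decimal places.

0.0058

Unnormalized posteriors (prior × likelihood):
  node-a: 0.212 × 0.004 = 0.000848
  node-c: 0.115 × 0.0075 = 0.0008625
  node-f: 0.185 × 0.17 = 0.03145
  node-d: 0.1065 × 0.484 = 0.051546
  node-b: 0.3815 × 0.164 = 0.062566
Sum = 0.1472725.
P(node-a | evidence) = 0.000848 / 0.1472725 ≈ 0.0058.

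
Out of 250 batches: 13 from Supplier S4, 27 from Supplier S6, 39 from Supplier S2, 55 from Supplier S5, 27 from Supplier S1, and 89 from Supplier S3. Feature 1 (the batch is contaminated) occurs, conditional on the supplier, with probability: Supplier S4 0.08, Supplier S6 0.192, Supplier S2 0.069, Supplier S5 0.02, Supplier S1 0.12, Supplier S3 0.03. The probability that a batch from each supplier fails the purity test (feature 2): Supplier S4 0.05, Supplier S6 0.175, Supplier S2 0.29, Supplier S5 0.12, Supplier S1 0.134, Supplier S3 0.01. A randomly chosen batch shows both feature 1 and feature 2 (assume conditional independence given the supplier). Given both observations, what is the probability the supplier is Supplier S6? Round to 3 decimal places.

0.389

Compute prior × likelihood for every hypothesis:
  Supplier S4: 0.052 × 0.08 × 0.05 = 0.000208
  Supplier S6: 0.108 × 0.192 × 0.175 = 0.0036288
  Supplier S2: 0.156 × 0.069 × 0.29 = 0.00312156
  Supplier S5: 0.22 × 0.02 × 0.12 = 0.000528
  Supplier S1: 0.108 × 0.12 × 0.134 = 0.00173664
  Supplier S3: 0.356 × 0.03 × 0.01 = 0.0001068
Normalizing constant = 0.0093298.
P(Supplier S6 | evidence) = 0.0036288 / 0.0093298 ≈ 0.389.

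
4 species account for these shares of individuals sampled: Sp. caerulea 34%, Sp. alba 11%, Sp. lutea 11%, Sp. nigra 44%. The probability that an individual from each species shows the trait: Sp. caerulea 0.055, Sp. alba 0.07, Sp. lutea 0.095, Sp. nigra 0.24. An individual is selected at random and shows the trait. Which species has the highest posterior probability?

Unnormalized posteriors (prior × likelihood):
  Sp. caerulea: 0.34 × 0.055 = 0.0187
  Sp. alba: 0.11 × 0.07 = 0.0077
  Sp. lutea: 0.11 × 0.095 = 0.01045
  Sp. nigra: 0.44 × 0.24 = 0.1056
Sum = 0.14245.
Largest term belongs to Sp. nigra, so Sp. nigra is most probable.

Sp. nigra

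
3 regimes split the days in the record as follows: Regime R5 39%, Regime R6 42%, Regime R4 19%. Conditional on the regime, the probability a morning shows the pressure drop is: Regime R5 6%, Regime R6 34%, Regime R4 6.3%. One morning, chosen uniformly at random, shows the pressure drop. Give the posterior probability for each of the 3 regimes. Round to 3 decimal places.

Regime R5 0.131, Regime R6 0.801, Regime R4 0.067

Prior × likelihood for each hypothesis:
  Regime R5: 0.39 × 0.06 = 0.0234
  Regime R6: 0.42 × 0.34 = 0.1428
  Regime R4: 0.19 × 0.063 = 0.01197
Normalizing constant = 0.17817.
P(Regime R5 | drop) = 0.0234/0.17817 ≈ 0.131
P(Regime R6 | drop) = 0.1428/0.17817 ≈ 0.801
P(Regime R4 | drop) = 0.01197/0.17817 ≈ 0.067
(Check: 0.131+0.801+0.067 = 0.999.)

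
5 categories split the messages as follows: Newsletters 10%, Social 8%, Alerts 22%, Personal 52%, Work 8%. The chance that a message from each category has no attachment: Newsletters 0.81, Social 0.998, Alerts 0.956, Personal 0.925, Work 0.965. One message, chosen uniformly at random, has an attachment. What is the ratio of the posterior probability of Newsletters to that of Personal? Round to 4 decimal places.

Taking complements, P(attachment | each) = Newsletters 0.19, Social 0.002, Alerts 0.044, Personal 0.075, Work 0.035.
Compute prior × likelihood for every hypothesis:
  Newsletters: 0.1 × 0.19 = 0.019
  Social: 0.08 × 0.002 = 0.00016
  Alerts: 0.22 × 0.044 = 0.00968
  Personal: 0.52 × 0.075 = 0.039
  Work: 0.08 × 0.035 = 0.0028
Total = 0.07064.
The ratio is 0.019 / 0.039 (the normalizer cancels) = 0.4872.

0.4872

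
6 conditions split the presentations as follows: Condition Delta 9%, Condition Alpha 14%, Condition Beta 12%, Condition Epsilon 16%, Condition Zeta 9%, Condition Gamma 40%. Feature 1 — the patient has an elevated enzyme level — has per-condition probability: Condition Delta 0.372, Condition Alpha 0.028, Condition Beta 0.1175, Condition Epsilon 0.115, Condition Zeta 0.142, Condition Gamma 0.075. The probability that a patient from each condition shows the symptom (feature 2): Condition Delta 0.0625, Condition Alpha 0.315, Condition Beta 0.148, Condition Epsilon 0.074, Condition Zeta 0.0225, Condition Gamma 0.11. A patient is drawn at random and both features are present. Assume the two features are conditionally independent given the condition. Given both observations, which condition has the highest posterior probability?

Compute prior × likelihood for every hypothesis:
  Condition Delta: 0.09 × 0.372 × 0.0625 = 0.0020925
  Condition Alpha: 0.14 × 0.028 × 0.315 = 0.0012348
  Condition Beta: 0.12 × 0.1175 × 0.148 = 0.0020868
  Condition Epsilon: 0.16 × 0.115 × 0.074 = 0.0013616
  Condition Zeta: 0.09 × 0.142 × 0.0225 = 0.00028755
  Condition Gamma: 0.4 × 0.075 × 0.11 = 0.0033
Normalizing constant = 0.01036325.
Largest term belongs to Condition Gamma, so Condition Gamma is most probable.

Condition Gamma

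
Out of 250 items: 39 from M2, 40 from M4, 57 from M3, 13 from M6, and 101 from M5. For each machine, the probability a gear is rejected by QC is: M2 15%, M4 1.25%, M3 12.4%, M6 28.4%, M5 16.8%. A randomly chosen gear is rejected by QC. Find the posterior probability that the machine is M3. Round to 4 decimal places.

Prior × likelihood for each hypothesis:
  M2: 0.156 × 0.15 = 0.0234
  M4: 0.16 × 0.0125 = 0.002
  M3: 0.228 × 0.124 = 0.028272
  M6: 0.052 × 0.284 = 0.014768
  M5: 0.404 × 0.168 = 0.067872
Sum = 0.136312.
P(M3 | evidence) = 0.028272 / 0.136312 ≈ 0.2074.

0.2074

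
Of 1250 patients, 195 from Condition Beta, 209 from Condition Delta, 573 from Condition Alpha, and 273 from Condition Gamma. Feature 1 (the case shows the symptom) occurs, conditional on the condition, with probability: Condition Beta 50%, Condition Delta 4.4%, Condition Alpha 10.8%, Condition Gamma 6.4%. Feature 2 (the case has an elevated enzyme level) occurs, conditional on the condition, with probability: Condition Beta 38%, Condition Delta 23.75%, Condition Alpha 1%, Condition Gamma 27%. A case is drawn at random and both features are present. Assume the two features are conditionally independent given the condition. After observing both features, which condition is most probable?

Condition Beta

Prior × likelihood for each hypothesis:
  Condition Beta: 0.156 × 0.5 × 0.38 = 0.02964
  Condition Delta: 0.1672 × 0.044 × 0.2375 = 0.00174724
  Condition Alpha: 0.4584 × 0.108 × 0.01 = 0.000495072
  Condition Gamma: 0.2184 × 0.064 × 0.27 = 0.003773952
Total = 0.035656264.
Largest term belongs to Condition Beta, so Condition Beta is most probable.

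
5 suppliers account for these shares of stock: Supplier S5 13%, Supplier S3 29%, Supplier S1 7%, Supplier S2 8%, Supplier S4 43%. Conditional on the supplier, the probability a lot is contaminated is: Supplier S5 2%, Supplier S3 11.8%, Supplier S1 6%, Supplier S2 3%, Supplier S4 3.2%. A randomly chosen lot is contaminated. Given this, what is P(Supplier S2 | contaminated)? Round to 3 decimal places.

0.042

By Bayes' rule, posterior ∝ prior × likelihood:
  Supplier S5: 0.13 × 0.02 = 0.0026
  Supplier S3: 0.29 × 0.118 = 0.03422
  Supplier S1: 0.07 × 0.06 = 0.0042
  Supplier S2: 0.08 × 0.03 = 0.0024
  Supplier S4: 0.43 × 0.032 = 0.01376
Total = 0.05718.
P(Supplier S2 | evidence) = 0.0024 / 0.05718 ≈ 0.042.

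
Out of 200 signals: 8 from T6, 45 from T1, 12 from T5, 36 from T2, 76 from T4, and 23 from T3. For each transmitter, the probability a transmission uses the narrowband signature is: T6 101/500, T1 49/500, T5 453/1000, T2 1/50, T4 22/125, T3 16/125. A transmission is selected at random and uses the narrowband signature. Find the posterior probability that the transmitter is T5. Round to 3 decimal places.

Compute prior × likelihood for every hypothesis:
  T6: 0.04 × 0.202 = 0.00808
  T1: 0.225 × 0.098 = 0.02205
  T5: 0.06 × 0.453 = 0.02718
  T2: 0.18 × 0.02 = 0.0036
  T4: 0.38 × 0.176 = 0.06688
  T3: 0.115 × 0.128 = 0.01472
Normalizing constant = 0.14251.
P(T5 | evidence) = 0.02718 / 0.14251 ≈ 0.191.

0.191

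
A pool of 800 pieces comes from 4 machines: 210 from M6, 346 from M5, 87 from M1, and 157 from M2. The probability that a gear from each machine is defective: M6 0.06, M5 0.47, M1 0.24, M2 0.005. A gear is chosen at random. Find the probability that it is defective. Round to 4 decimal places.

Compute prior × likelihood for every hypothesis:
  M6: 0.2625 × 0.06 = 0.01575
  M5: 0.4325 × 0.47 = 0.203275
  M1: 0.10875 × 0.24 = 0.0261
  M2: 0.19625 × 0.005 = 0.00098125
P(defective) = 0.01575 + 0.203275 + 0.0261 + 0.00098125 = 0.24610625 → 0.2461.

0.2461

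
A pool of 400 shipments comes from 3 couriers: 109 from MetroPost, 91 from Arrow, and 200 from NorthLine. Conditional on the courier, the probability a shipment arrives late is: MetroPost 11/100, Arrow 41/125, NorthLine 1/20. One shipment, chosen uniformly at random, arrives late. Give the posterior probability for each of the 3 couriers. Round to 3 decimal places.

By Bayes' rule, posterior ∝ prior × likelihood:
  MetroPost: 0.2725 × 0.11 = 0.029975
  Arrow: 0.2275 × 0.328 = 0.07462
  NorthLine: 0.5 × 0.05 = 0.025
Total = 0.129595.
P(MetroPost | late) = 0.029975/0.129595 ≈ 0.231
P(Arrow | late) = 0.07462/0.129595 ≈ 0.576
P(NorthLine | late) = 0.025/0.129595 ≈ 0.193
(Check: 0.231+0.576+0.193 = 1.000.)

MetroPost 0.231, Arrow 0.576, NorthLine 0.193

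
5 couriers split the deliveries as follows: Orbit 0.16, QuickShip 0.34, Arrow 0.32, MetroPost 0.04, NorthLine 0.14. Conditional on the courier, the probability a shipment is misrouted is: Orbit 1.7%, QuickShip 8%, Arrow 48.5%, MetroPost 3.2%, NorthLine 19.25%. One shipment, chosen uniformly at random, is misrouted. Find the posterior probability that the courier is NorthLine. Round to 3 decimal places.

Unnormalized posteriors (prior × likelihood):
  Orbit: 0.16 × 0.017 = 0.00272
  QuickShip: 0.34 × 0.08 = 0.0272
  Arrow: 0.32 × 0.485 = 0.1552
  MetroPost: 0.04 × 0.032 = 0.00128
  NorthLine: 0.14 × 0.1925 = 0.02695
Total = 0.21335.
P(NorthLine | evidence) = 0.02695 / 0.21335 ≈ 0.126.

0.126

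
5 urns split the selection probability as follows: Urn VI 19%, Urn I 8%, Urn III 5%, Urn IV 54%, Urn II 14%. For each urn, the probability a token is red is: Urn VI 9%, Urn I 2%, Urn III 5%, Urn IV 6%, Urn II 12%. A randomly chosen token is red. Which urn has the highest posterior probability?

Urn IV

By Bayes' rule, posterior ∝ prior × likelihood:
  Urn VI: 0.19 × 0.09 = 0.0171
  Urn I: 0.08 × 0.02 = 0.0016
  Urn III: 0.05 × 0.05 = 0.0025
  Urn IV: 0.54 × 0.06 = 0.0324
  Urn II: 0.14 × 0.12 = 0.0168
Total = 0.0704.
Largest term belongs to Urn IV, so Urn IV is most probable.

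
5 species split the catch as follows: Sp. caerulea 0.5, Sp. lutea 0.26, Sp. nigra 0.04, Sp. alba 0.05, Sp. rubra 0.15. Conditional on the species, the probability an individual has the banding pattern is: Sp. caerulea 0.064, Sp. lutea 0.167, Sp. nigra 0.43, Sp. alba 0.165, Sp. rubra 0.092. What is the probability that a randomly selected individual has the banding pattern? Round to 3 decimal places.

Compute prior × likelihood for every hypothesis:
  Sp. caerulea: 0.5 × 0.064 = 0.032
  Sp. lutea: 0.26 × 0.167 = 0.04342
  Sp. nigra: 0.04 × 0.43 = 0.0172
  Sp. alba: 0.05 × 0.165 = 0.00825
  Sp. rubra: 0.15 × 0.092 = 0.0138
P(banded) = 0.032 + 0.04342 + 0.0172 + 0.00825 + 0.0138 = 0.11467 → 0.115.

0.115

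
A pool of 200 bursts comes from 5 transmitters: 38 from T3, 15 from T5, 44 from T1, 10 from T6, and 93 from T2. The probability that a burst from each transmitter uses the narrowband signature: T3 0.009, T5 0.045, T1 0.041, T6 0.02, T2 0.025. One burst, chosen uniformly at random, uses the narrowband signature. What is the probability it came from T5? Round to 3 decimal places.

Compute prior × likelihood for every hypothesis:
  T3: 0.19 × 0.009 = 0.00171
  T5: 0.075 × 0.045 = 0.003375
  T1: 0.22 × 0.041 = 0.00902
  T6: 0.05 × 0.02 = 0.001
  T2: 0.465 × 0.025 = 0.011625
Sum = 0.02673.
P(T5 | evidence) = 0.003375 / 0.02673 ≈ 0.126.

0.126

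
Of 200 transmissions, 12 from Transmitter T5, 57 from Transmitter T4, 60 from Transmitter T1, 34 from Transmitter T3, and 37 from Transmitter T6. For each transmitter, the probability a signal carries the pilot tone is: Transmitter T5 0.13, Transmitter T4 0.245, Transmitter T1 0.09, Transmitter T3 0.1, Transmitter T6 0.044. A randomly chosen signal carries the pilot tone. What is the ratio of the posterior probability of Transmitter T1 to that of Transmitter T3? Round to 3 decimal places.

Unnormalized posteriors (prior × likelihood):
  Transmitter T5: 0.06 × 0.13 = 0.0078
  Transmitter T4: 0.285 × 0.245 = 0.069825
  Transmitter T1: 0.3 × 0.09 = 0.027
  Transmitter T3: 0.17 × 0.1 = 0.017
  Transmitter T6: 0.185 × 0.044 = 0.00814
Total = 0.129765.
The ratio is 0.027 / 0.017 (the normalizer cancels) = 1.588.

1.588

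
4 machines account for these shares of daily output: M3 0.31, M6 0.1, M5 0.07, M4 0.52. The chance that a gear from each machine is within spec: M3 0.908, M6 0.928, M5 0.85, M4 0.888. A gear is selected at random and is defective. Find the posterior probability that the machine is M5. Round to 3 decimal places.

Taking complements, P(defective | each) = M3 0.092, M6 0.072, M5 0.15, M4 0.112.
Unnormalized posteriors (prior × likelihood):
  M3: 0.31 × 0.092 = 0.02852
  M6: 0.1 × 0.072 = 0.0072
  M5: 0.07 × 0.15 = 0.0105
  M4: 0.52 × 0.112 = 0.05824
Normalizing constant = 0.10446.
P(M5 | evidence) = 0.0105 / 0.10446 ≈ 0.101.

0.101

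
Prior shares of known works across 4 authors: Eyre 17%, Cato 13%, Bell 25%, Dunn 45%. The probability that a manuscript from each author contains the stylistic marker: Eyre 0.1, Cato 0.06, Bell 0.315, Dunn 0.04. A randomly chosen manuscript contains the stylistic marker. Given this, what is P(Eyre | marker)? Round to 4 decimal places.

Unnormalized posteriors (prior × likelihood):
  Eyre: 0.17 × 0.1 = 0.017
  Cato: 0.13 × 0.06 = 0.0078
  Bell: 0.25 × 0.315 = 0.07875
  Dunn: 0.45 × 0.04 = 0.018
Normalizing constant = 0.12155.
P(Eyre | evidence) = 0.017 / 0.12155 ≈ 0.1399.

0.1399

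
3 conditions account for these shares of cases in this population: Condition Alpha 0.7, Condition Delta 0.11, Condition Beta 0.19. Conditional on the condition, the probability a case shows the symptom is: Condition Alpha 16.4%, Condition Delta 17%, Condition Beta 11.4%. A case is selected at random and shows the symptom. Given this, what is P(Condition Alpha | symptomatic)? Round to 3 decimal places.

0.740

By Bayes' rule, posterior ∝ prior × likelihood:
  Condition Alpha: 0.7 × 0.164 = 0.1148
  Condition Delta: 0.11 × 0.17 = 0.0187
  Condition Beta: 0.19 × 0.114 = 0.02166
Normalizing constant = 0.15516.
P(Condition Alpha | evidence) = 0.1148 / 0.15516 ≈ 0.740.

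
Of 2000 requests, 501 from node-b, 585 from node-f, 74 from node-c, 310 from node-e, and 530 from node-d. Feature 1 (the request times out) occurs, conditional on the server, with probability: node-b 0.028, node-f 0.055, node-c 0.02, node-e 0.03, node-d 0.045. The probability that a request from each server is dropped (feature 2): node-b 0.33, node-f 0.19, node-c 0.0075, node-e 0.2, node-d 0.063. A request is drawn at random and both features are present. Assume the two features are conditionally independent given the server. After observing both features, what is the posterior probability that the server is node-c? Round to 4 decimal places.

By Bayes' rule, posterior ∝ prior × likelihood:
  node-b: 0.2505 × 0.028 × 0.33 = 0.00231462
  node-f: 0.2925 × 0.055 × 0.19 = 0.003056625
  node-c: 0.037 × 0.02 × 0.0075 = 0.00000555
  node-e: 0.155 × 0.03 × 0.2 = 0.00093
  node-d: 0.265 × 0.045 × 0.063 = 0.000751275
Normalizing constant = 0.00705807.
P(node-c | evidence) = 0.00000555 / 0.00705807 ≈ 0.0008.

0.0008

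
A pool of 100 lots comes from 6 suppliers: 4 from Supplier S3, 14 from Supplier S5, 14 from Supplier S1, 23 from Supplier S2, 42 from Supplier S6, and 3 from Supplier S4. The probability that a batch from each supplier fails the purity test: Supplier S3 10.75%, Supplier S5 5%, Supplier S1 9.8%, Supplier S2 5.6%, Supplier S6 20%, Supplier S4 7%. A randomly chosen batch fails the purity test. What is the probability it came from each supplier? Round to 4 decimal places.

Compute prior × likelihood for every hypothesis:
  Supplier S3: 0.04 × 0.1075 = 0.0043
  Supplier S5: 0.14 × 0.05 = 0.007
  Supplier S1: 0.14 × 0.098 = 0.01372
  Supplier S2: 0.23 × 0.056 = 0.01288
  Supplier S6: 0.42 × 0.2 = 0.084
  Supplier S4: 0.03 × 0.07 = 0.0021
Normalizing constant = 0.124.
P(Supplier S3 | off-spec) = 0.0043/0.124 ≈ 0.0347
P(Supplier S5 | off-spec) = 0.007/0.124 ≈ 0.0565
P(Supplier S1 | off-spec) = 0.01372/0.124 ≈ 0.1106
P(Supplier S2 | off-spec) = 0.01288/0.124 ≈ 0.1039
P(Supplier S6 | off-spec) = 0.084/0.124 ≈ 0.6774
P(Supplier S4 | off-spec) = 0.0021/0.124 ≈ 0.0169
(Check: 0.0347+0.0565+0.1106+0.1039+0.6774+0.0169 = 1.0000.)

Supplier S3 0.0347, Supplier S5 0.0565, Supplier S1 0.1106, Supplier S2 0.1039, Supplier S6 0.6774, Supplier S4 0.0169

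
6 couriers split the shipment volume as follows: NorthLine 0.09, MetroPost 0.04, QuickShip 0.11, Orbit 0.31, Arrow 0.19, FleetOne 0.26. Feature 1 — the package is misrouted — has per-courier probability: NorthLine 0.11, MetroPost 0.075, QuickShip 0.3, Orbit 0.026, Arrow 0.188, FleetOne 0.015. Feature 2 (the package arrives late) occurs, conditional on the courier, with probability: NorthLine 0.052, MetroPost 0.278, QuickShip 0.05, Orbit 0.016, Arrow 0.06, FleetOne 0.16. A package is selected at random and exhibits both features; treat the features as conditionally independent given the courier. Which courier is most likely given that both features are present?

Arrow

By Bayes' rule, posterior ∝ prior × likelihood:
  NorthLine: 0.09 × 0.11 × 0.052 = 0.0005148
  MetroPost: 0.04 × 0.075 × 0.278 = 0.000834
  QuickShip: 0.11 × 0.3 × 0.05 = 0.00165
  Orbit: 0.31 × 0.026 × 0.016 = 0.00012896
  Arrow: 0.19 × 0.188 × 0.06 = 0.0021432
  FleetOne: 0.26 × 0.015 × 0.16 = 0.000624
Normalizing constant = 0.00589496.
Largest term belongs to Arrow, so Arrow is most probable.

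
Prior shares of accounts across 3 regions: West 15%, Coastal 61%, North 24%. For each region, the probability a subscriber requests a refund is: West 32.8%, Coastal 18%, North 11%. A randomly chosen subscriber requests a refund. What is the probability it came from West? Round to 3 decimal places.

By Bayes' rule, posterior ∝ prior × likelihood:
  West: 0.15 × 0.328 = 0.0492
  Coastal: 0.61 × 0.18 = 0.1098
  North: 0.24 × 0.11 = 0.0264
Normalizing constant = 0.1854.
P(West | evidence) = 0.0492 / 0.1854 ≈ 0.265.

0.265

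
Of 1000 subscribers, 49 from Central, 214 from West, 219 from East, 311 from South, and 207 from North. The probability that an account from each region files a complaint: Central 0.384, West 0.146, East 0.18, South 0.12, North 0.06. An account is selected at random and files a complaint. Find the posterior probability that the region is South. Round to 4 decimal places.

0.2681

By Bayes' rule, posterior ∝ prior × likelihood:
  Central: 0.049 × 0.384 = 0.018816
  West: 0.214 × 0.146 = 0.031244
  East: 0.219 × 0.18 = 0.03942
  South: 0.311 × 0.12 = 0.03732
  North: 0.207 × 0.06 = 0.01242
Total = 0.13922.
P(South | evidence) = 0.03732 / 0.13922 ≈ 0.2681.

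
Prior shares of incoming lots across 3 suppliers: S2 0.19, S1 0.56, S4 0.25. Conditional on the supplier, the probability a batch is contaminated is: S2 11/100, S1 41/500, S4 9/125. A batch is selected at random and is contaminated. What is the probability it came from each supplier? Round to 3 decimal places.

S2 0.246, S1 0.541, S4 0.212

Prior × likelihood for each hypothesis:
  S2: 0.19 × 0.11 = 0.0209
  S1: 0.56 × 0.082 = 0.04592
  S4: 0.25 × 0.072 = 0.018
Normalizing constant = 0.08482.
P(S2 | contaminated) = 0.0209/0.08482 ≈ 0.246
P(S1 | contaminated) = 0.04592/0.08482 ≈ 0.541
P(S4 | contaminated) = 0.018/0.08482 ≈ 0.212
(Check: 0.246+0.541+0.212 = 0.999.)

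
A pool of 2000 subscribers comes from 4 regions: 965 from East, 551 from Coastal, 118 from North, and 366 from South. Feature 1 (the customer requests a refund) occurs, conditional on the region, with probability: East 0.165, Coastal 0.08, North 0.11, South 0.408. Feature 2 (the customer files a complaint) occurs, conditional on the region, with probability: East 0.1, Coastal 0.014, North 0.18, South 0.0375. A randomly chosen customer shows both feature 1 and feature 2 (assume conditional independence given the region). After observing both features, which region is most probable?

East

Unnormalized posteriors (prior × likelihood):
  East: 0.4825 × 0.165 × 0.1 = 0.00796125
  Coastal: 0.2755 × 0.08 × 0.014 = 0.00030856
  North: 0.059 × 0.11 × 0.18 = 0.0011682
  South: 0.183 × 0.408 × 0.0375 = 0.0027999
Total = 0.01223791.
Largest term belongs to East, so East is most probable.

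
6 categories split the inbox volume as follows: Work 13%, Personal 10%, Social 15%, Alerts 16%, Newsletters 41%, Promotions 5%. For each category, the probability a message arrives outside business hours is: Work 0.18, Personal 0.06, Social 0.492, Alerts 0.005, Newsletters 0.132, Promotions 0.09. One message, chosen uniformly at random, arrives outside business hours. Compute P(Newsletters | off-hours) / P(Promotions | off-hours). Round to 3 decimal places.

12.027

By Bayes' rule, posterior ∝ prior × likelihood:
  Work: 0.13 × 0.18 = 0.0234
  Personal: 0.1 × 0.06 = 0.006
  Social: 0.15 × 0.492 = 0.0738
  Alerts: 0.16 × 0.005 = 0.0008
  Newsletters: 0.41 × 0.132 = 0.05412
  Promotions: 0.05 × 0.09 = 0.0045
Total = 0.16262.
The ratio is 0.05412 / 0.0045 (the normalizer cancels) = 12.027.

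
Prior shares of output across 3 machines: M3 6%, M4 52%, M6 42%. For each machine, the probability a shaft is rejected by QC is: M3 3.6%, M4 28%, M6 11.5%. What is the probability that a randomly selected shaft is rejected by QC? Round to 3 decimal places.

Unnormalized posteriors (prior × likelihood):
  M3: 0.06 × 0.036 = 0.00216
  M4: 0.52 × 0.28 = 0.1456
  M6: 0.42 × 0.115 = 0.0483
P(rejected) = 0.00216 + 0.1456 + 0.0483 = 0.19606 → 0.196.

0.196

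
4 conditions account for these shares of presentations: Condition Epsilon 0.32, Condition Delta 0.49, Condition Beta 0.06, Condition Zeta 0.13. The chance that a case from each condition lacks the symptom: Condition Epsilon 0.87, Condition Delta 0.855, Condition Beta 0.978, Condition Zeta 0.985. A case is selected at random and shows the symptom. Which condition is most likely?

Condition Delta

Taking complements, P(symptomatic | each) = Condition Epsilon 0.13, Condition Delta 0.145, Condition Beta 0.022, Condition Zeta 0.015.
By Bayes' rule, posterior ∝ prior × likelihood:
  Condition Epsilon: 0.32 × 0.13 = 0.0416
  Condition Delta: 0.49 × 0.145 = 0.07105
  Condition Beta: 0.06 × 0.022 = 0.00132
  Condition Zeta: 0.13 × 0.015 = 0.00195
Sum = 0.11592.
Largest term belongs to Condition Delta, so Condition Delta is most probable.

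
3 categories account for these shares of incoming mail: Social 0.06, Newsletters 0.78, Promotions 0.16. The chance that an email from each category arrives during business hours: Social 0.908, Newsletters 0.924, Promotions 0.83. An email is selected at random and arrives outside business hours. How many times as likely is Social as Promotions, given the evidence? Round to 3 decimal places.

Taking complements, P(off-hours | each) = Social 0.092, Newsletters 0.076, Promotions 0.17.
Unnormalized posteriors (prior × likelihood):
  Social: 0.06 × 0.092 = 0.00552
  Newsletters: 0.78 × 0.076 = 0.05928
  Promotions: 0.16 × 0.17 = 0.0272
Sum = 0.092.
The ratio is 0.00552 / 0.0272 (the normalizer cancels) = 0.203.

0.203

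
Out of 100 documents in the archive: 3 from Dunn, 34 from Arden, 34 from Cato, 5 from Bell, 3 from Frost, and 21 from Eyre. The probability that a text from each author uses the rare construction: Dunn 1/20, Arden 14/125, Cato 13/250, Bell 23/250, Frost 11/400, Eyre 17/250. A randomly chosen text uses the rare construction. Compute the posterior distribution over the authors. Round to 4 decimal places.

Unnormalized posteriors (prior × likelihood):
  Dunn: 0.03 × 0.05 = 0.0015
  Arden: 0.34 × 0.112 = 0.03808
  Cato: 0.34 × 0.052 = 0.01768
  Bell: 0.05 × 0.092 = 0.0046
  Frost: 0.03 × 0.0275 = 0.000825
  Eyre: 0.21 × 0.068 = 0.01428
Sum = 0.076965.
P(Dunn | rare-form) = 0.0015/0.076965 ≈ 0.0195
P(Arden | rare-form) = 0.03808/0.076965 ≈ 0.4948
P(Cato | rare-form) = 0.01768/0.076965 ≈ 0.2297
P(Bell | rare-form) = 0.0046/0.076965 ≈ 0.0598
P(Frost | rare-form) = 0.000825/0.076965 ≈ 0.0107
P(Eyre | rare-form) = 0.01428/0.076965 ≈ 0.1855
(Check: 0.0195+0.4948+0.2297+0.0598+0.0107+0.1855 = 1.0000.)

Dunn 0.0195, Arden 0.4948, Cato 0.2297, Bell 0.0598, Frost 0.0107, Eyre 0.1855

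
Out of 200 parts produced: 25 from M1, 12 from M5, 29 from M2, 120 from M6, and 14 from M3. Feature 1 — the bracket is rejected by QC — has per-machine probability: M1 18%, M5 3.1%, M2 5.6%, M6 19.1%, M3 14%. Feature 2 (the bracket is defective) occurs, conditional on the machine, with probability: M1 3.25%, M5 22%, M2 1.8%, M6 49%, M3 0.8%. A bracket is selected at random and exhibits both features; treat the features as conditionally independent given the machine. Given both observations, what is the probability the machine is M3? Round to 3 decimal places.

0.001

Compute prior × likelihood for every hypothesis:
  M1: 0.125 × 0.18 × 0.0325 = 0.00073125
  M5: 0.06 × 0.031 × 0.22 = 0.0004092
  M2: 0.145 × 0.056 × 0.018 = 0.00014616
  M6: 0.6 × 0.191 × 0.49 = 0.056154
  M3: 0.07 × 0.14 × 0.008 = 0.0000784
Total = 0.05751901.
P(M3 | evidence) = 0.0000784 / 0.05751901 ≈ 0.001.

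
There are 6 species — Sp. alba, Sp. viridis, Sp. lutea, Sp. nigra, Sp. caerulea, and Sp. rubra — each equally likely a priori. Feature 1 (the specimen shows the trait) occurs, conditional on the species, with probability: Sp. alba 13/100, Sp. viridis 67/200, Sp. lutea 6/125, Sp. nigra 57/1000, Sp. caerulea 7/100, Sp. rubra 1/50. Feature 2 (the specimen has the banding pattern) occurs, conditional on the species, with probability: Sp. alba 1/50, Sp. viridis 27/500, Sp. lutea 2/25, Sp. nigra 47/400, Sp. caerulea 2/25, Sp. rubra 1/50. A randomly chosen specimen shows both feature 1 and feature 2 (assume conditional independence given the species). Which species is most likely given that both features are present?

Sp. viridis

Since the prior is uniform, the posterior is proportional to the likelihood:
  Sp. alba: 0.13 × 0.02 = 0.0026
  Sp. viridis: 0.335 × 0.054 = 0.01809
  Sp. lutea: 0.048 × 0.08 = 0.00384
  Sp. nigra: 0.057 × 0.1175 = 0.0066975
  Sp. caerulea: 0.07 × 0.08 = 0.0056
  Sp. rubra: 0.02 × 0.02 = 0.0004
Normalizing constant = 0.0372275.
Largest term belongs to Sp. viridis, so Sp. viridis is most probable.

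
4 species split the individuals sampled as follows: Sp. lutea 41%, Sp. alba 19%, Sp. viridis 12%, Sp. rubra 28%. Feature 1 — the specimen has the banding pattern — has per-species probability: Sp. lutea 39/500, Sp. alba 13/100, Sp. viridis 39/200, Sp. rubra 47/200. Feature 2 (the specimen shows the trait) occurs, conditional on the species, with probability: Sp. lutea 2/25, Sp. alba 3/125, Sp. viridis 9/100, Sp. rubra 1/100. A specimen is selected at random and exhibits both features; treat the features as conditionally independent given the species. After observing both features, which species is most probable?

Sp. lutea

By Bayes' rule, posterior ∝ prior × likelihood:
  Sp. lutea: 0.41 × 0.078 × 0.08 = 0.0025584
  Sp. alba: 0.19 × 0.13 × 0.024 = 0.0005928
  Sp. viridis: 0.12 × 0.195 × 0.09 = 0.002106
  Sp. rubra: 0.28 × 0.235 × 0.01 = 0.000658
Normalizing constant = 0.0059152.
Largest term belongs to Sp. lutea, so Sp. lutea is most probable.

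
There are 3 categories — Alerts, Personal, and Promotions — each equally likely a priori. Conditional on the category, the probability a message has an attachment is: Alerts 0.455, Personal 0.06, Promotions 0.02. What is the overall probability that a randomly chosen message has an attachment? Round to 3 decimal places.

0.178

With a uniform prior (1/3 each), posterior ∝ likelihood:
  Alerts: 0.455
  Personal: 0.06
  Promotions: 0.02
P(attachment) = (1/3) × (0.455 + 0.06 + 0.02) = 0.535/3 ≈ 0.178.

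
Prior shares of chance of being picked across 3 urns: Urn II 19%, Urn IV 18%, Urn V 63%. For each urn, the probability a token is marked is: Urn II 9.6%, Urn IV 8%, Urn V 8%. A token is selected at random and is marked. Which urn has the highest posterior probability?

Urn V

Unnormalized posteriors (prior × likelihood):
  Urn II: 0.19 × 0.096 = 0.01824
  Urn IV: 0.18 × 0.08 = 0.0144
  Urn V: 0.63 × 0.08 = 0.0504
Total = 0.08304.
Largest term belongs to Urn V, so Urn V is most probable.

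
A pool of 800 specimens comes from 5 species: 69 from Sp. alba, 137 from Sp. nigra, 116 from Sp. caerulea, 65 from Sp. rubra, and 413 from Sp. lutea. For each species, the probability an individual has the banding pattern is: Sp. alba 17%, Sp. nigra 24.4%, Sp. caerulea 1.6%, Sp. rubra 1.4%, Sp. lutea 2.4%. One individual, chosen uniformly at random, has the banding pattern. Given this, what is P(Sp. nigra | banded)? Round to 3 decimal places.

0.578

By Bayes' rule, posterior ∝ prior × likelihood:
  Sp. alba: 0.08625 × 0.17 = 0.0146625
  Sp. nigra: 0.17125 × 0.244 = 0.041785
  Sp. caerulea: 0.145 × 0.016 = 0.00232
  Sp. rubra: 0.08125 × 0.014 = 0.0011375
  Sp. lutea: 0.51625 × 0.024 = 0.01239
Sum = 0.072295.
P(Sp. nigra | evidence) = 0.041785 / 0.072295 ≈ 0.578.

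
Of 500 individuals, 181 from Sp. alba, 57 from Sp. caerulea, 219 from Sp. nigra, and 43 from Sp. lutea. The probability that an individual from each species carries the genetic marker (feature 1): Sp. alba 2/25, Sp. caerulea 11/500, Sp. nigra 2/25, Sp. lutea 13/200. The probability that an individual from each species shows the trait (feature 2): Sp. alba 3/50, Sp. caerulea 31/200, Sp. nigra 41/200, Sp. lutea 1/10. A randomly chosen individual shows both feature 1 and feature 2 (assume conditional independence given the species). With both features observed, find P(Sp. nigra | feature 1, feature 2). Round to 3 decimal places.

By Bayes' rule, posterior ∝ prior × likelihood:
  Sp. alba: 0.362 × 0.08 × 0.06 = 0.0017376
  Sp. caerulea: 0.114 × 0.022 × 0.155 = 0.00038874
  Sp. nigra: 0.438 × 0.08 × 0.205 = 0.0071832
  Sp. lutea: 0.086 × 0.065 × 0.1 = 0.000559
Sum = 0.00986854.
P(Sp. nigra | evidence) = 0.0071832 / 0.00986854 ≈ 0.728.

0.728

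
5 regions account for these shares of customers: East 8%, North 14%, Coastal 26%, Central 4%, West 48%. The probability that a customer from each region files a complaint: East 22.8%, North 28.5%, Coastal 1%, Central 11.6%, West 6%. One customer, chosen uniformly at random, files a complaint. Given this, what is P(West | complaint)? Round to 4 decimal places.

Compute prior × likelihood for every hypothesis:
  East: 0.08 × 0.228 = 0.01824
  North: 0.14 × 0.285 = 0.0399
  Coastal: 0.26 × 0.01 = 0.0026
  Central: 0.04 × 0.116 = 0.00464
  West: 0.48 × 0.06 = 0.0288
Total = 0.09418.
P(West | evidence) = 0.0288 / 0.09418 ≈ 0.3058.

0.3058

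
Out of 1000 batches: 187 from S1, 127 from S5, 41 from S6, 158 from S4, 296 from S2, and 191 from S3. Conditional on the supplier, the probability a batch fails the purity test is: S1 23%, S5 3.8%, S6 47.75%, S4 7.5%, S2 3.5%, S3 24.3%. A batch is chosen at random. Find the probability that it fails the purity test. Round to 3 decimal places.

Prior × likelihood for each hypothesis:
  S1: 0.187 × 0.23 = 0.04301
  S5: 0.127 × 0.038 = 0.004826
  S6: 0.041 × 0.4775 = 0.0195775
  S4: 0.158 × 0.075 = 0.01185
  S2: 0.296 × 0.035 = 0.01036
  S3: 0.191 × 0.243 = 0.046413
P(off-spec) = 0.04301 + 0.004826 + 0.0195775 + 0.01185 + 0.01036 + 0.046413 = 0.1360365 → 0.136.

0.136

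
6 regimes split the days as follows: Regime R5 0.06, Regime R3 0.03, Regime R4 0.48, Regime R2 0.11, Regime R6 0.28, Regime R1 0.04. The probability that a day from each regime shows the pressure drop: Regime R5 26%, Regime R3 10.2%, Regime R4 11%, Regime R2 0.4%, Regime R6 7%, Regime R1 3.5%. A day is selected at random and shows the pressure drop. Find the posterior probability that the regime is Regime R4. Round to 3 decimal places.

0.568

Compute prior × likelihood for every hypothesis:
  Regime R5: 0.06 × 0.26 = 0.0156
  Regime R3: 0.03 × 0.102 = 0.00306
  Regime R4: 0.48 × 0.11 = 0.0528
  Regime R2: 0.11 × 0.004 = 0.00044
  Regime R6: 0.28 × 0.07 = 0.0196
  Regime R1: 0.04 × 0.035 = 0.0014
Total = 0.0929.
P(Regime R4 | evidence) = 0.0528 / 0.0929 ≈ 0.568.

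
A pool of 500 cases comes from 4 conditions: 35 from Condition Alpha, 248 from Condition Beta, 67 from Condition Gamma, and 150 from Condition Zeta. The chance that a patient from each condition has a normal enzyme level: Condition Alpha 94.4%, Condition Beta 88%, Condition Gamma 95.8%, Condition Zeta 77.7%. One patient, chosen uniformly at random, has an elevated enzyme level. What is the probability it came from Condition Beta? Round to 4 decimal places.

Taking complements, P(elevated | each) = Condition Alpha 0.056, Condition Beta 0.12, Condition Gamma 0.042, Condition Zeta 0.223.
Unnormalized posteriors (prior × likelihood):
  Condition Alpha: 0.07 × 0.056 = 0.00392
  Condition Beta: 0.496 × 0.12 = 0.05952
  Condition Gamma: 0.134 × 0.042 = 0.005628
  Condition Zeta: 0.3 × 0.223 = 0.0669
Total = 0.135968.
P(Condition Beta | evidence) = 0.05952 / 0.135968 ≈ 0.4378.

0.4378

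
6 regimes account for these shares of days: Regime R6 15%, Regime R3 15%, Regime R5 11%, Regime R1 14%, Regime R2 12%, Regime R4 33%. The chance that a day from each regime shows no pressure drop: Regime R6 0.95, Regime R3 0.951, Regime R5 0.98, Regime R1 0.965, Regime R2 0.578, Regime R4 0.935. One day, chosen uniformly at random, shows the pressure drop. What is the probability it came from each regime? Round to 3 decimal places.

Regime R6 0.080, Regime R3 0.078, Regime R5 0.023, Regime R1 0.052, Regime R2 0.538, Regime R4 0.228

Taking complements, P(drop | each) = Regime R6 0.05, Regime R3 0.049, Regime R5 0.02, Regime R1 0.035, Regime R2 0.422, Regime R4 0.065.
By Bayes' rule, posterior ∝ prior × likelihood:
  Regime R6: 0.15 × 0.05 = 0.0075
  Regime R3: 0.15 × 0.049 = 0.00735
  Regime R5: 0.11 × 0.02 = 0.0022
  Regime R1: 0.14 × 0.035 = 0.0049
  Regime R2: 0.12 × 0.422 = 0.05064
  Regime R4: 0.33 × 0.065 = 0.02145
Normalizing constant = 0.09404.
P(Regime R6 | drop) = 0.0075/0.09404 ≈ 0.080
P(Regime R3 | drop) = 0.00735/0.09404 ≈ 0.078
P(Regime R5 | drop) = 0.0022/0.09404 ≈ 0.023
P(Regime R1 | drop) = 0.0049/0.09404 ≈ 0.052
P(Regime R2 | drop) = 0.05064/0.09404 ≈ 0.538
P(Regime R4 | drop) = 0.02145/0.09404 ≈ 0.228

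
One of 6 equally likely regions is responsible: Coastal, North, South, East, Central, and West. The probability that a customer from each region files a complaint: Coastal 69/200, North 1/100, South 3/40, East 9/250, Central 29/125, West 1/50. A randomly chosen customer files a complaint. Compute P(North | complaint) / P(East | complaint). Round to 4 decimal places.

0.2778

Since the prior is uniform, the posterior is proportional to the likelihood:
  Coastal: 0.345
  North: 0.01
  South: 0.075
  East: 0.036
  Central: 0.232
  West: 0.02
Normalizing constant = 0.718.
The ratio is 0.01 / 0.036 (the normalizer cancels) = 0.2778.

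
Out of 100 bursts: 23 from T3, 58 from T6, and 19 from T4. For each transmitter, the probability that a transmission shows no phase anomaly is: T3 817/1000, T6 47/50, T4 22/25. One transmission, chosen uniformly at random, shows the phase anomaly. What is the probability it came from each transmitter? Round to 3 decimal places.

Taking complements, P(anomaly | each) = T3 0.183, T6 0.06, T4 0.12.
Compute prior × likelihood for every hypothesis:
  T3: 0.23 × 0.183 = 0.04209
  T6: 0.58 × 0.06 = 0.0348
  T4: 0.19 × 0.12 = 0.0228
Total = 0.09969.
P(T3 | anomaly) = 0.04209/0.09969 ≈ 0.422
P(T6 | anomaly) = 0.0348/0.09969 ≈ 0.349
P(T4 | anomaly) = 0.0228/0.09969 ≈ 0.229

T3 0.422, T6 0.349, T4 0.229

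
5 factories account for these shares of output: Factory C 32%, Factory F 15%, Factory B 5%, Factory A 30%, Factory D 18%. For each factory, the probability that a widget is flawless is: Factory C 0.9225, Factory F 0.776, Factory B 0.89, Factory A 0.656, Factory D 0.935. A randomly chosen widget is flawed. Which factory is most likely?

Factory A

Taking complements, P(flawed | each) = Factory C 0.0775, Factory F 0.224, Factory B 0.11, Factory A 0.344, Factory D 0.065.
Unnormalized posteriors (prior × likelihood):
  Factory C: 0.32 × 0.0775 = 0.0248
  Factory F: 0.15 × 0.224 = 0.0336
  Factory B: 0.05 × 0.11 = 0.0055
  Factory A: 0.3 × 0.344 = 0.1032
  Factory D: 0.18 × 0.065 = 0.0117
Normalizing constant = 0.1788.
Largest term belongs to Factory A, so Factory A is most probable.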